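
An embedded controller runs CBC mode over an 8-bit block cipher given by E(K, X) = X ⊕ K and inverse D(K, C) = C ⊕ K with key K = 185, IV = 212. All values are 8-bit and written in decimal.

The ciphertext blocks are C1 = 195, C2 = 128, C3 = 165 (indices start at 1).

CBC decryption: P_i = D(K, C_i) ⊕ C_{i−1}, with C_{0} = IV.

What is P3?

P3 = 156

P3: D(K, 165) = 28; 28 ⊕ 128 = 156.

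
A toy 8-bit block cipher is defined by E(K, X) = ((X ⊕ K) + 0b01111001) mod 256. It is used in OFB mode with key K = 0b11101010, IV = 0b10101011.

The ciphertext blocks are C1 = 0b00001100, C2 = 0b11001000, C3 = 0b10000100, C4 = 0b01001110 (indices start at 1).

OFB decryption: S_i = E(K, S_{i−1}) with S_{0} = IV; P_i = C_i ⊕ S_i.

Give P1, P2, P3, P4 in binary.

P1 = 0b10110110, P2 = 0b00000001, P3 = 0b00011000, P4 = 0b10100001

P1: S = E(K, 0b10101011) = 0b10111010; 0b00001100 ⊕ 0b10111010 = 0b10110110.
P2: S = E(K, 0b10111010) = 0b11001001; 0b11001000 ⊕ 0b11001001 = 0b00000001.
P3: S = E(K, 0b11001001) = 0b10011100; 0b10000100 ⊕ 0b10011100 = 0b00011000.
P4: S = E(K, 0b10011100) = 0b11101111; 0b01001110 ⊕ 0b11101111 = 0b10100001.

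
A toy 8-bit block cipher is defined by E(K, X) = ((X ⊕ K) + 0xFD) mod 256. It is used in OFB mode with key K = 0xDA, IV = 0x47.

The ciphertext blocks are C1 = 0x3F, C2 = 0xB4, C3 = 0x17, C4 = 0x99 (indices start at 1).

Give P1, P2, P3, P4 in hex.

P1 = 0xA5, P2 = 0x89, P3 = 0xF3, P4 = 0xA2

OFB decryption: S_i = E(K, S_{i−1}) with S_{0} = IV; P_i = C_i ⊕ S_i.
P1: S = E(K, 0x47) = 0x9A; 0x3F ⊕ 0x9A = 0xA5.
P2: S = E(K, 0x9A) = 0x3D; 0xB4 ⊕ 0x3D = 0x89.
P3: S = E(K, 0x3D) = 0xE4; 0x17 ⊕ 0xE4 = 0xF3.
P4: S = E(K, 0xE4) = 0x3B; 0x99 ⊕ 0x3B = 0xA2.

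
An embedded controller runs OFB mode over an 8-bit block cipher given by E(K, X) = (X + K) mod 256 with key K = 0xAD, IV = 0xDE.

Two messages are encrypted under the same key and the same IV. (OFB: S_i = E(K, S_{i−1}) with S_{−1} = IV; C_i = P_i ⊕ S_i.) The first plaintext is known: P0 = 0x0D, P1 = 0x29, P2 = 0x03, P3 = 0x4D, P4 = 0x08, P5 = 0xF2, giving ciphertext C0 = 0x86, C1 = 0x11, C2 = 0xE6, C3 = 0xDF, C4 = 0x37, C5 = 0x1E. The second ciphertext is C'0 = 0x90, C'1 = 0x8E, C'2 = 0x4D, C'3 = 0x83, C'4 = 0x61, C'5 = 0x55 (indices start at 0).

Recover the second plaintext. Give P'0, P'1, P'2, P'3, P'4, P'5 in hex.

In OFB with a reused IV, both messages share the same keystream S_i, so C_i ⊕ C'_i = P_i ⊕ P'_i and thus P'_i = P_i ⊕ C_i ⊕ C'_i.
P'0: 0x0D ⊕ 0x86 ⊕ 0x90 = 0x1B.
P'1: 0x29 ⊕ 0x11 ⊕ 0x8E = 0xB6.
P'2: 0x03 ⊕ 0xE6 ⊕ 0x4D = 0xA8.
P'3: 0x4D ⊕ 0xDF ⊕ 0x83 = 0x11.
P'4: 0x08 ⊕ 0x37 ⊕ 0x61 = 0x5E.
P'5: 0xF2 ⊕ 0x1E ⊕ 0x55 = 0xB9.

P'0 = 0x1B, P'1 = 0xB6, P'2 = 0xA8, P'3 = 0x11, P'4 = 0x5E, P'5 = 0xB9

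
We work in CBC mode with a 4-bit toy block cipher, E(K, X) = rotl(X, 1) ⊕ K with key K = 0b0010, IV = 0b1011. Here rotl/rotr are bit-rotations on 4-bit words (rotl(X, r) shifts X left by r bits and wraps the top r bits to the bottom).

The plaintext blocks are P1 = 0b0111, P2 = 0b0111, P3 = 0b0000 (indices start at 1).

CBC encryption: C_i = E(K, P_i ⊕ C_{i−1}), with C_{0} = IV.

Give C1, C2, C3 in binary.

C1 = 0b1011, C2 = 0b1011, C3 = 0b0101

C1: P1 ⊕ 0b1011 = 0b1100; E(K, 0b1100) = 0b1011.
C2: P2 ⊕ 0b1011 = 0b1100; E(K, 0b1100) = 0b1011.
C3: P3 ⊕ 0b1011 = 0b1011; E(K, 0b1011) = 0b0101.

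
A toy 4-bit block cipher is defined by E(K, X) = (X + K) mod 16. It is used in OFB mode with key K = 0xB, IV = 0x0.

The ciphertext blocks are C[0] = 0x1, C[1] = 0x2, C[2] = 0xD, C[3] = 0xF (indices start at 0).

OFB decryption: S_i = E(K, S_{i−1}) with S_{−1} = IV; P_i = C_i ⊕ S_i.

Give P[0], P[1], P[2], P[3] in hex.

P[0] = 0xA, P[1] = 0x4, P[2] = 0xC, P[3] = 0x3

P[0]: S = E(K, 0x0) = 0xB; 0x1 ⊕ 0xB = 0xA.
P[1]: S = E(K, 0xB) = 0x6; 0x2 ⊕ 0x6 = 0x4.
P[2]: S = E(K, 0x6) = 0x1; 0xD ⊕ 0x1 = 0xC.
P[3]: S = E(K, 0x1) = 0xC; 0xF ⊕ 0xC = 0x3.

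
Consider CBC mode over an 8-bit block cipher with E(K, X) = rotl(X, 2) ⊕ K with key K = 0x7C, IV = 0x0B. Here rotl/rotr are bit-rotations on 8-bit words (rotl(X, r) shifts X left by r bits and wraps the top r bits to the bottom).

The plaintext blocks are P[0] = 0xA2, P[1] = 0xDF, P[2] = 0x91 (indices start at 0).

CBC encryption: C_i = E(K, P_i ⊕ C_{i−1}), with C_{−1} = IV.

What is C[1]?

C[0]: P[0] ⊕ 0x0B = 0xA9; E(K, 0xA9) = 0xDA.
C[1]: P[1] ⊕ 0xDA = 0x05; E(K, 0x05) = 0x68.

C[1] = 0x68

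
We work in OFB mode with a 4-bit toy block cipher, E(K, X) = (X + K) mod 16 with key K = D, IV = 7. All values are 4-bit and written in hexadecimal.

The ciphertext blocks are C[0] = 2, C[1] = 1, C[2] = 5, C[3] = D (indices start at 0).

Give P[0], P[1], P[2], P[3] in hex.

P[0] = 6, P[1] = 0, P[2] = B, P[3] = 6

OFB decryption: S_i = E(K, S_{i−1}) with S_{−1} = IV; P_i = C_i ⊕ S_i.
P[0]: S = E(K, 7) = 4; 2 ⊕ 4 = 6.
P[1]: S = E(K, 4) = 1; 1 ⊕ 1 = 0.
P[2]: S = E(K, 1) = E; 5 ⊕ E = B.
P[3]: S = E(K, E) = B; D ⊕ B = 6.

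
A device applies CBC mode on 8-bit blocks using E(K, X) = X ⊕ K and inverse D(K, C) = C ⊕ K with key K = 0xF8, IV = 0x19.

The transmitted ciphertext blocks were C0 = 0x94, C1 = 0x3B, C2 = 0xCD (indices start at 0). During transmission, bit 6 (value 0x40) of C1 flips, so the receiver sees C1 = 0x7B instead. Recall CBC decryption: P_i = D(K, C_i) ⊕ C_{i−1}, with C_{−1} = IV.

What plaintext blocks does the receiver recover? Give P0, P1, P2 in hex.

P0 = 0x75, P1 = 0x17, P2 = 0x4E

Only C1 changed, to 0x7B. In CBC, a change in C_i garbles P_i and flips the same bit in P_{i+1}. Decrypting the received ciphertext:
P0: D(K, 0x94) = 0x6C; 0x6C ⊕ 0x19 = 0x75.
P1: D(K, 0x7B) = 0x83; 0x83 ⊕ 0x94 = 0x17.
P2: D(K, 0xCD) = 0x35; 0x35 ⊕ 0x7B = 0x4E.
Blocks that differ from the original plaintext: P1, P2.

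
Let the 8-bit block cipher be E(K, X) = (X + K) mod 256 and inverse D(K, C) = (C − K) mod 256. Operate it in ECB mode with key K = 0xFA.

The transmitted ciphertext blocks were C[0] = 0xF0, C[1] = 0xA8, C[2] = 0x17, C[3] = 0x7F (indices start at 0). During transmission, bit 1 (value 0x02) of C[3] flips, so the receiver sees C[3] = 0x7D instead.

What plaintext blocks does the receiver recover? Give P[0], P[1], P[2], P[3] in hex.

ECB decryption: P_i = D(K, C_i).
Only C[3] changed, to 0x7D. In ECB, a change in C_i affects only P_i. Decrypting the received ciphertext:
P[0]: D(K, 0xF0) = 0xF6.
P[1]: D(K, 0xA8) = 0xAE.
P[2]: D(K, 0x17) = 0x1D.
P[3]: D(K, 0x7D) = 0x83.
Blocks that differ from the original plaintext: P[3].

P[0] = 0xF6, P[1] = 0xAE, P[2] = 0x1D, P[3] = 0x83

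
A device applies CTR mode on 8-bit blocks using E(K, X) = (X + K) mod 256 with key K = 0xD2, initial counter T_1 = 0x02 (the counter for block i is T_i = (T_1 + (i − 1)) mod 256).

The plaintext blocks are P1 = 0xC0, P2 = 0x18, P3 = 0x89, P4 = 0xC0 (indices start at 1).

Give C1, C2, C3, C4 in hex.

CTR encryption: S_i = E(K, T_i) where T_i is the counter for block i; C_i = P_i ⊕ S_i.
C1: T = 0x02, S = E(K, T) = 0xD4; 0xC0 ⊕ 0xD4 = 0x14.
C2: T = 0x03, S = E(K, T) = 0xD5; 0x18 ⊕ 0xD5 = 0xCD.
C3: T = 0x04, S = E(K, T) = 0xD6; 0x89 ⊕ 0xD6 = 0x5F.
C4: T = 0x05, S = E(K, T) = 0xD7; 0xC0 ⊕ 0xD7 = 0x17.

C1 = 0x14, C2 = 0xCD, C3 = 0x5F, C4 = 0x17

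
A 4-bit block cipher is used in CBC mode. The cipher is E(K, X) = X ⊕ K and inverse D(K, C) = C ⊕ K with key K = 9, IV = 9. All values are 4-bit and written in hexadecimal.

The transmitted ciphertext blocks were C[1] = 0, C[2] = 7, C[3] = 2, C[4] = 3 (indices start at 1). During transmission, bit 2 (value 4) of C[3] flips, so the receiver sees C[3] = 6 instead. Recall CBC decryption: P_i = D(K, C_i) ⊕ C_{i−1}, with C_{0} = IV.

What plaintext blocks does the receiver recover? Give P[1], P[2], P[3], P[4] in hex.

P[1] = 0, P[2] = E, P[3] = 8, P[4] = C

Only C[3] changed, to 6. In CBC, a change in C_i garbles P_i and flips the same bit in P_{i+1}. Decrypting the received ciphertext:
P[1]: D(K, 0) = 9; 9 ⊕ 9 = 0.
P[2]: D(K, 7) = E; E ⊕ 0 = E.
P[3]: D(K, 6) = F; F ⊕ 7 = 8.
P[4]: D(K, 3) = A; A ⊕ 6 = C.
Blocks that differ from the original plaintext: P[3], P[4].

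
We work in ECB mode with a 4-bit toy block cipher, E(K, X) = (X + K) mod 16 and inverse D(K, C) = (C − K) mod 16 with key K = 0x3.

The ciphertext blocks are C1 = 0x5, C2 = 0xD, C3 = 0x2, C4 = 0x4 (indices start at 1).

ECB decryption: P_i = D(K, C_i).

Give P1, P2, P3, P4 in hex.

P1: D(K, 0x5) = 0x2.
P2: D(K, 0xD) = 0xA.
P3: D(K, 0x2) = 0xF.
P4: D(K, 0x4) = 0x1.

P1 = 0x2, P2 = 0xA, P3 = 0xF, P4 = 0x1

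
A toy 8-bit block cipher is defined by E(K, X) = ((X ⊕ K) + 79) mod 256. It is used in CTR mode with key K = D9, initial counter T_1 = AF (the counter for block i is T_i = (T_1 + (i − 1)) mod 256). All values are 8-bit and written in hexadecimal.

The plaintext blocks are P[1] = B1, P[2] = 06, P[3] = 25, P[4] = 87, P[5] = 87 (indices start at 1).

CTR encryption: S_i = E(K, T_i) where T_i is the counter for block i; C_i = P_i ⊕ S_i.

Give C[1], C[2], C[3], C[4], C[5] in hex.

C[1]: T = AF, S = E(K, T) = EF; B1 ⊕ EF = 5E.
C[2]: T = B0, S = E(K, T) = E2; 06 ⊕ E2 = E4.
C[3]: T = B1, S = E(K, T) = E1; 25 ⊕ E1 = C4.
C[4]: T = B2, S = E(K, T) = E4; 87 ⊕ E4 = 63.
C[5]: T = B3, S = E(K, T) = E3; 87 ⊕ E3 = 64.

C[1] = 5E, C[2] = E4, C[3] = C4, C[4] = 63, C[5] = 64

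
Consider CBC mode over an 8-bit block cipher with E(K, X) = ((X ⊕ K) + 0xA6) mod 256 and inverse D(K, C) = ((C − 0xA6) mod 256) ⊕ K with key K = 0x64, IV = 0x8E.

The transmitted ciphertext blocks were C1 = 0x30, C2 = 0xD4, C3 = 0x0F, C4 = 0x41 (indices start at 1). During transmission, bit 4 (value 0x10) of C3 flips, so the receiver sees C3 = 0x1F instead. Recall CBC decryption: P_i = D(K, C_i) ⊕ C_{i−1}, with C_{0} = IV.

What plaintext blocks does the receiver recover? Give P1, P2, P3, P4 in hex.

P1 = 0x60, P2 = 0x7A, P3 = 0xC9, P4 = 0xE0

Only C3 changed, to 0x1F. In CBC, a change in C_i garbles P_i and flips the same bit in P_{i+1}. Decrypting the received ciphertext:
P1: D(K, 0x30) = 0xEE; 0xEE ⊕ 0x8E = 0x60.
P2: D(K, 0xD4) = 0x4A; 0x4A ⊕ 0x30 = 0x7A.
P3: D(K, 0x1F) = 0x1D; 0x1D ⊕ 0xD4 = 0xC9.
P4: D(K, 0x41) = 0xFF; 0xFF ⊕ 0x1F = 0xE0.
Blocks that differ from the original plaintext: P3, P4.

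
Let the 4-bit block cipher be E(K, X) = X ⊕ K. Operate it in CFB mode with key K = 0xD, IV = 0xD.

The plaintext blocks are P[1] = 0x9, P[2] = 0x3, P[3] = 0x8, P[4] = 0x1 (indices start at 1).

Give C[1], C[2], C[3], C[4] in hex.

C[1] = 0x9, C[2] = 0x7, C[3] = 0x2, C[4] = 0xE

CFB encryption: C_i = P_i ⊕ E(K, C_{i−1}), with C_{0} = IV.
C[1]: E(K, 0xD) = 0x0; 0x9 ⊕ 0x0 = 0x9.
C[2]: E(K, 0x9) = 0x4; 0x3 ⊕ 0x4 = 0x7.
C[3]: E(K, 0x7) = 0xA; 0x8 ⊕ 0xA = 0x2.
C[4]: E(K, 0x2) = 0xF; 0x1 ⊕ 0xF = 0xE.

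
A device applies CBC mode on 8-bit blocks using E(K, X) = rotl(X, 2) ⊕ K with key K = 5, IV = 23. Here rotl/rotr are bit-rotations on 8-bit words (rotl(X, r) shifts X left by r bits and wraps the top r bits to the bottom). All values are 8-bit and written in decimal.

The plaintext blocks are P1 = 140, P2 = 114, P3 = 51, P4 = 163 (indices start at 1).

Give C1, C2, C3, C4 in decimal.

CBC encryption: C_i = E(K, P_i ⊕ C_{i−1}), with C_{0} = IV.
C1: P1 ⊕ 23 = 155; E(K, 155) = 107.
C2: P2 ⊕ 107 = 25; E(K, 25) = 97.
C3: P3 ⊕ 97 = 82; E(K, 82) = 76.
C4: P4 ⊕ 76 = 239; E(K, 239) = 186.

C1 = 107, C2 = 97, C3 = 76, C4 = 186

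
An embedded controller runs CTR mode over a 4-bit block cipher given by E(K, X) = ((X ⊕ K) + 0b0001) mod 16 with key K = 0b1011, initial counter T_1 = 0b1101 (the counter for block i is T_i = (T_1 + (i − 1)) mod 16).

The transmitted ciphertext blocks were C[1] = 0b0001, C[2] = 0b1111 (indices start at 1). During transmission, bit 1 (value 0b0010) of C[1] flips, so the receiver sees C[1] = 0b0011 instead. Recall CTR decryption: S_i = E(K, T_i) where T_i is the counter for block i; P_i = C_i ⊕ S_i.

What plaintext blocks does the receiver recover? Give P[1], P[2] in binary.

P[1] = 0b0100, P[2] = 0b1001

Only C[1] changed, to 0b0011. In CTR, a change in C_i flips the same bit in P_i only; the keystream is unaffected. Decrypting the received ciphertext:
P[1]: T = 0b1101, S = E(K, T) = 0b0111; 0b0011 ⊕ 0b0111 = 0b0100.
P[2]: T = 0b1110, S = E(K, T) = 0b0110; 0b1111 ⊕ 0b0110 = 0b1001.
Blocks that differ from the original plaintext: P[1].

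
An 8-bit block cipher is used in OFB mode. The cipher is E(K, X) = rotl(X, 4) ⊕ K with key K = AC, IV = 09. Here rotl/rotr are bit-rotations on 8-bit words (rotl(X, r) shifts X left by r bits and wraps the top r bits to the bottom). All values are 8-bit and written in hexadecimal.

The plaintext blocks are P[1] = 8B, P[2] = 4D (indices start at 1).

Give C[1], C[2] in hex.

C[1] = B7, C[2] = 22

OFB encryption: S_i = E(K, S_{i−1}) with S_{0} = IV; C_i = P_i ⊕ S_i.
C[1]: S = E(K, 09) = 3C; 8B ⊕ 3C = B7.
C[2]: S = E(K, 3C) = 6F; 4D ⊕ 6F = 22.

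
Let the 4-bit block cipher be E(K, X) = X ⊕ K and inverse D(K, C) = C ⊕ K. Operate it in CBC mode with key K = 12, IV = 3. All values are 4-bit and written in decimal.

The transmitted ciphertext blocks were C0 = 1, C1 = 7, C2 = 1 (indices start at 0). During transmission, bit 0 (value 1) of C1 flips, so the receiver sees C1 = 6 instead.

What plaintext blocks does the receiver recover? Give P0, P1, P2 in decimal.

CBC decryption: P_i = D(K, C_i) ⊕ C_{i−1}, with C_{−1} = IV.
Only C1 changed, to 6. In CBC, a change in C_i garbles P_i and flips the same bit in P_{i+1}. Decrypting the received ciphertext:
P0: D(K, 1) = 13; 13 ⊕ 3 = 14.
P1: D(K, 6) = 10; 10 ⊕ 1 = 11.
P2: D(K, 1) = 13; 13 ⊕ 6 = 11.
Blocks that differ from the original plaintext: P1, P2.

P0 = 14, P1 = 11, P2 = 11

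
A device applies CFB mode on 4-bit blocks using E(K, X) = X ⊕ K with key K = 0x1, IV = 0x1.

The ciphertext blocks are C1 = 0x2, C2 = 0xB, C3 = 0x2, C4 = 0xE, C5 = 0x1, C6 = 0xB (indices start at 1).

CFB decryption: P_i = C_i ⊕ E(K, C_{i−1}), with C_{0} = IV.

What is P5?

P5: E(K, 0xE) = 0xF; 0x1 ⊕ 0xF = 0xE.

P5 = 0xE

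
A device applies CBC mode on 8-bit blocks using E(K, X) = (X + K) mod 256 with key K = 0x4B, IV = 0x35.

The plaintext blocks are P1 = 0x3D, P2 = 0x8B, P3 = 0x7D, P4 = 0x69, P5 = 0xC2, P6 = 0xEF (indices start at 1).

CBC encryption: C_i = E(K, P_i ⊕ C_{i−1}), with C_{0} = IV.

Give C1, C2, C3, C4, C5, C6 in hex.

C1: P1 ⊕ 0x35 = 0x08; E(K, 0x08) = 0x53.
C2: P2 ⊕ 0x53 = 0xD8; E(K, 0xD8) = 0x23.
C3: P3 ⊕ 0x23 = 0x5E; E(K, 0x5E) = 0xA9.
C4: P4 ⊕ 0xA9 = 0xC0; E(K, 0xC0) = 0x0B.
C5: P5 ⊕ 0x0B = 0xC9; E(K, 0xC9) = 0x14.
C6: P6 ⊕ 0x14 = 0xFB; E(K, 0xFB) = 0x46.

C1 = 0x53, C2 = 0x23, C3 = 0xA9, C4 = 0x0B, C5 = 0x14, C6 = 0x46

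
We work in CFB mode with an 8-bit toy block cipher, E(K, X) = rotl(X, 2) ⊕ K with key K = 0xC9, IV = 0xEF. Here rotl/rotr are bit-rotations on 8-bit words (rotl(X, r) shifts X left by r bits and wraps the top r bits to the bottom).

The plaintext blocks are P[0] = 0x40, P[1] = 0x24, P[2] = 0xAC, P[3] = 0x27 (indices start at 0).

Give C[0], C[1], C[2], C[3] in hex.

C[0] = 0x36, C[1] = 0x35, C[2] = 0xB1, C[3] = 0x28

CFB encryption: C_i = P_i ⊕ E(K, C_{i−1}), with C_{−1} = IV.
C[0]: E(K, 0xEF) = 0x76; 0x40 ⊕ 0x76 = 0x36.
C[1]: E(K, 0x36) = 0x11; 0x24 ⊕ 0x11 = 0x35.
C[2]: E(K, 0x35) = 0x1D; 0xAC ⊕ 0x1D = 0xB1.
C[3]: E(K, 0xB1) = 0x0F; 0x27 ⊕ 0x0F = 0x28.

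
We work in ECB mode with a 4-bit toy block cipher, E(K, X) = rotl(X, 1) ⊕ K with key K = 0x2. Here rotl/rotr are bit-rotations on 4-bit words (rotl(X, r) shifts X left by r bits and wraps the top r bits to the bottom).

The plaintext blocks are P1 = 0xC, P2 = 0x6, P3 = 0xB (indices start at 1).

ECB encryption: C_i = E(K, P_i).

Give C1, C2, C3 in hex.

C1 = 0xB, C2 = 0xE, C3 = 0x5

C1: E(K, 0xC) = 0xB.
C2: E(K, 0x6) = 0xE.
C3: E(K, 0xB) = 0x5.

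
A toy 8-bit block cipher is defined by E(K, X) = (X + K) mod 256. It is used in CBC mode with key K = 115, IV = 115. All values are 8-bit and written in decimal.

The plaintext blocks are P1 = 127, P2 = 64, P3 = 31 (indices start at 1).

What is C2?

C2 = 178

CBC encryption: C_i = E(K, P_i ⊕ C_{i−1}), with C_{0} = IV.
C1: P1 ⊕ 115 = 12; E(K, 12) = 127.
C2: P2 ⊕ 127 = 63; E(K, 63) = 178.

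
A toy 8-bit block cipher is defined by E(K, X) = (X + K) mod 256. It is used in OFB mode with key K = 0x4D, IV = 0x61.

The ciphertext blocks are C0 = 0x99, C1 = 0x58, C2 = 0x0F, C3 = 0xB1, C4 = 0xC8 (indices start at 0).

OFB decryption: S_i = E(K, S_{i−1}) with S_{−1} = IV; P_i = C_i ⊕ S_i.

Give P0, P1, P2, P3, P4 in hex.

P0 = 0x37, P1 = 0xA3, P2 = 0x47, P3 = 0x24, P4 = 0x2A

P0: S = E(K, 0x61) = 0xAE; 0x99 ⊕ 0xAE = 0x37.
P1: S = E(K, 0xAE) = 0xFB; 0x58 ⊕ 0xFB = 0xA3.
P2: S = E(K, 0xFB) = 0x48; 0x0F ⊕ 0x48 = 0x47.
P3: S = E(K, 0x48) = 0x95; 0xB1 ⊕ 0x95 = 0x24.
P4: S = E(K, 0x95) = 0xE2; 0xC8 ⊕ 0xE2 = 0x2A.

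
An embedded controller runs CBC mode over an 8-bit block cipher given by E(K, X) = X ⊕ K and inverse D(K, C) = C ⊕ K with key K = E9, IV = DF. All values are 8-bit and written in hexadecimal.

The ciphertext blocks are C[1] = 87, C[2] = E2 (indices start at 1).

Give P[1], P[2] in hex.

CBC decryption: P_i = D(K, C_i) ⊕ C_{i−1}, with C_{0} = IV.
P[1]: D(K, 87) = 6E; 6E ⊕ DF = B1.
P[2]: D(K, E2) = 0B; 0B ⊕ 87 = 8C.

P[1] = B1, P[2] = 8C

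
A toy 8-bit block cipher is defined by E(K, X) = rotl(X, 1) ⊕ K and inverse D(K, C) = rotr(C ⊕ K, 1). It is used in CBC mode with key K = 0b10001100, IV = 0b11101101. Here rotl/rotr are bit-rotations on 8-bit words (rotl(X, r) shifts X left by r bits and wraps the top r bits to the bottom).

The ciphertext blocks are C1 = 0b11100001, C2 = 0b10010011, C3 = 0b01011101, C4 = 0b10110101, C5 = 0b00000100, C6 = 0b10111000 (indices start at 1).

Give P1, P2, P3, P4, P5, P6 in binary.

CBC decryption: P_i = D(K, C_i) ⊕ C_{i−1}, with C_{0} = IV.
P1: D(K, 0b11100001) = 0b10110110; 0b10110110 ⊕ 0b11101101 = 0b01011011.
P2: D(K, 0b10010011) = 0b10001111; 0b10001111 ⊕ 0b11100001 = 0b01101110.
P3: D(K, 0b01011101) = 0b11101000; 0b11101000 ⊕ 0b10010011 = 0b01111011.
P4: D(K, 0b10110101) = 0b10011100; 0b10011100 ⊕ 0b01011101 = 0b11000001.
P5: D(K, 0b00000100) = 0b01000100; 0b01000100 ⊕ 0b10110101 = 0b11110001.
P6: D(K, 0b10111000) = 0b00011010; 0b00011010 ⊕ 0b00000100 = 0b00011110.

P1 = 0b01011011, P2 = 0b01101110, P3 = 0b01111011, P4 = 0b11000001, P5 = 0b11110001, P6 = 0b00011110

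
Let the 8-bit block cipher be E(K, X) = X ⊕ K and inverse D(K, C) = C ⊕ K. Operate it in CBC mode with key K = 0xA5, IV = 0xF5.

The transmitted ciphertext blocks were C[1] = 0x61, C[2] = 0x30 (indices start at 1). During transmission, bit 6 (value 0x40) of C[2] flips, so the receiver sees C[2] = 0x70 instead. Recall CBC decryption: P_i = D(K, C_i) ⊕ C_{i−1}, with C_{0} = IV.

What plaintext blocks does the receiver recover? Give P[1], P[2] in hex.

Only C[2] changed, to 0x70. In CBC, a change in C_i garbles P_i and flips the same bit in P_{i+1}. Decrypting the received ciphertext:
P[1]: D(K, 0x61) = 0xC4; 0xC4 ⊕ 0xF5 = 0x31.
P[2]: D(K, 0x70) = 0xD5; 0xD5 ⊕ 0x61 = 0xB4.
Blocks that differ from the original plaintext: P[2].

P[1] = 0x31, P[2] = 0xB4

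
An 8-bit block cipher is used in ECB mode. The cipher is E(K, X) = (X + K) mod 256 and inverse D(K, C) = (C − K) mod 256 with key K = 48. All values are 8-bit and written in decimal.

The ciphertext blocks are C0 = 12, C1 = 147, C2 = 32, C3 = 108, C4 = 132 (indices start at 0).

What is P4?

P4 = 84

ECB decryption: P_i = D(K, C_i).
P4: D(K, 132) = 84.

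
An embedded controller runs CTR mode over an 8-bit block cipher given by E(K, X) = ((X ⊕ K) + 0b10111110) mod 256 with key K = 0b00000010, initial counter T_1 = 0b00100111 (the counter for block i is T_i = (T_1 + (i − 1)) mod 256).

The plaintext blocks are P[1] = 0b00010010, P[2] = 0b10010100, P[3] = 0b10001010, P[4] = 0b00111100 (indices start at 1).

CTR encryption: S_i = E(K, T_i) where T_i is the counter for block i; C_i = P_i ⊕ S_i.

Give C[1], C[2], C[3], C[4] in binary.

C[1]: T = 0b00100111, S = E(K, T) = 0b11100011; 0b00010010 ⊕ 0b11100011 = 0b11110001.
C[2]: T = 0b00101000, S = E(K, T) = 0b11101000; 0b10010100 ⊕ 0b11101000 = 0b01111100.
C[3]: T = 0b00101001, S = E(K, T) = 0b11101001; 0b10001010 ⊕ 0b11101001 = 0b01100011.
C[4]: T = 0b00101010, S = E(K, T) = 0b11100110; 0b00111100 ⊕ 0b11100110 = 0b11011010.

C[1] = 0b11110001, C[2] = 0b01111100, C[3] = 0b01100011, C[4] = 0b11011010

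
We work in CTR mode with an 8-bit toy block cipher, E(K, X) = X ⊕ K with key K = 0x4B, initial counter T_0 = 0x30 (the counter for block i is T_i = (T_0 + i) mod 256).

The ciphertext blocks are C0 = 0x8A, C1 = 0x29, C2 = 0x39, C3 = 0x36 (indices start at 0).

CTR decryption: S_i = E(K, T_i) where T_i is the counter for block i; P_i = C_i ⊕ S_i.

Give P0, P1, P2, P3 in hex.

P0 = 0xF1, P1 = 0x53, P2 = 0x40, P3 = 0x4E

P0: T = 0x30, S = E(K, T) = 0x7B; 0x8A ⊕ 0x7B = 0xF1.
P1: T = 0x31, S = E(K, T) = 0x7A; 0x29 ⊕ 0x7A = 0x53.
P2: T = 0x32, S = E(K, T) = 0x79; 0x39 ⊕ 0x79 = 0x40.
P3: T = 0x33, S = E(K, T) = 0x78; 0x36 ⊕ 0x78 = 0x4E.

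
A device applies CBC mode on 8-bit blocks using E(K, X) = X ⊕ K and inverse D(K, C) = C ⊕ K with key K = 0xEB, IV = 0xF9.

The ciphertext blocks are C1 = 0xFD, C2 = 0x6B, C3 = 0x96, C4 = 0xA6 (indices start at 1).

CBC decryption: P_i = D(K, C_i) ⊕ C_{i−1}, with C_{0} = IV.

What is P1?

P1: D(K, 0xFD) = 0x16; 0x16 ⊕ 0xF9 = 0xEF.

P1 = 0xEF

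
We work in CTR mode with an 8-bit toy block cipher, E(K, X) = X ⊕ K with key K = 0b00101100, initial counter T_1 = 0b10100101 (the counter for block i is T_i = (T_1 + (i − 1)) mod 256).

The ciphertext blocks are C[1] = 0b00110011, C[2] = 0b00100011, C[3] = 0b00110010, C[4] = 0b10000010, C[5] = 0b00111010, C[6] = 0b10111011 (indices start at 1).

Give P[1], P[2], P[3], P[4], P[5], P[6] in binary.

CTR decryption: S_i = E(K, T_i) where T_i is the counter for block i; P_i = C_i ⊕ S_i.
P[1]: T = 0b10100101, S = E(K, T) = 0b10001001; 0b00110011 ⊕ 0b10001001 = 0b10111010.
P[2]: T = 0b10100110, S = E(K, T) = 0b10001010; 0b00100011 ⊕ 0b10001010 = 0b10101001.
P[3]: T = 0b10100111, S = E(K, T) = 0b10001011; 0b00110010 ⊕ 0b10001011 = 0b10111001.
P[4]: T = 0b10101000, S = E(K, T) = 0b10000100; 0b10000010 ⊕ 0b10000100 = 0b00000110.
P[5]: T = 0b10101001, S = E(K, T) = 0b10000101; 0b00111010 ⊕ 0b10000101 = 0b10111111.
P[6]: T = 0b10101010, S = E(K, T) = 0b10000110; 0b10111011 ⊕ 0b10000110 = 0b00111101.

P[1] = 0b10111010, P[2] = 0b10101001, P[3] = 0b10111001, P[4] = 0b00000110, P[5] = 0b10111111, P[6] = 0b00111101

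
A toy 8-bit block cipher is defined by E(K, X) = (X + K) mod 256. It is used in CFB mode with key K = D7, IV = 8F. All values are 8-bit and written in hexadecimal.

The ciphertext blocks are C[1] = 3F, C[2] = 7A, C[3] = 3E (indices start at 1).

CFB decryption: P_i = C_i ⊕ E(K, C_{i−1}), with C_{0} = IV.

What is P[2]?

P[2]: E(K, 3F) = 16; 7A ⊕ 16 = 6C.

P[2] = 6C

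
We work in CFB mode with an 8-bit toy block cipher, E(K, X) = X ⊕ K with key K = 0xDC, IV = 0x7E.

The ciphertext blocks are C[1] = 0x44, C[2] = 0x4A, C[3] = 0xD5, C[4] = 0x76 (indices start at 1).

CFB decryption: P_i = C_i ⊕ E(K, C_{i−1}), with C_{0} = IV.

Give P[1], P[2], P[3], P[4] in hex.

P[1]: E(K, 0x7E) = 0xA2; 0x44 ⊕ 0xA2 = 0xE6.
P[2]: E(K, 0x44) = 0x98; 0x4A ⊕ 0x98 = 0xD2.
P[3]: E(K, 0x4A) = 0x96; 0xD5 ⊕ 0x96 = 0x43.
P[4]: E(K, 0xD5) = 0x09; 0x76 ⊕ 0x09 = 0x7F.

P[1] = 0xE6, P[2] = 0xD2, P[3] = 0x43, P[4] = 0x7F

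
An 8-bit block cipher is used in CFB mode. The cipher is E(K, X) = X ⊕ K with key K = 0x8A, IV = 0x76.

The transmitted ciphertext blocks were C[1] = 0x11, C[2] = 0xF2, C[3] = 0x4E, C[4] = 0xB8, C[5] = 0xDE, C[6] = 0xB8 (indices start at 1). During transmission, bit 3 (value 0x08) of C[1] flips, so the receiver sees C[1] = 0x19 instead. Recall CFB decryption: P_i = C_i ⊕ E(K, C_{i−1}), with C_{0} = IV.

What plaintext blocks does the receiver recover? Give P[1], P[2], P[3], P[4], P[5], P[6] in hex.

Only C[1] changed, to 0x19. In CFB, a change in C_i flips the same bit in P_i and garbles P_{i+1}. Decrypting the received ciphertext:
P[1]: E(K, 0x76) = 0xFC; 0x19 ⊕ 0xFC = 0xE5.
P[2]: E(K, 0x19) = 0x93; 0xF2 ⊕ 0x93 = 0x61.
P[3]: E(K, 0xF2) = 0x78; 0x4E ⊕ 0x78 = 0x36.
P[4]: E(K, 0x4E) = 0xC4; 0xB8 ⊕ 0xC4 = 0x7C.
P[5]: E(K, 0xB8) = 0x32; 0xDE ⊕ 0x32 = 0xEC.
P[6]: E(K, 0xDE) = 0x54; 0xB8 ⊕ 0x54 = 0xEC.
Blocks that differ from the original plaintext: P[1], P[2].

P[1] = 0xE5, P[2] = 0x61, P[3] = 0x36, P[4] = 0x7C, P[5] = 0xEC, P[6] = 0xEC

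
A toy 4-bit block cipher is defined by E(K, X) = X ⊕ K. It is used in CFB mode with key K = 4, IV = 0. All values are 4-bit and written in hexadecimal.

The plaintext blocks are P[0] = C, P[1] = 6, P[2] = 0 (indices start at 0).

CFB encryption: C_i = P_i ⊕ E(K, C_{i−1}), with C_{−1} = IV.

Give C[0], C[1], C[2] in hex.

C[0] = 8, C[1] = A, C[2] = E

C[0]: E(K, 0) = 4; C ⊕ 4 = 8.
C[1]: E(K, 8) = C; 6 ⊕ C = A.
C[2]: E(K, A) = E; 0 ⊕ E = E.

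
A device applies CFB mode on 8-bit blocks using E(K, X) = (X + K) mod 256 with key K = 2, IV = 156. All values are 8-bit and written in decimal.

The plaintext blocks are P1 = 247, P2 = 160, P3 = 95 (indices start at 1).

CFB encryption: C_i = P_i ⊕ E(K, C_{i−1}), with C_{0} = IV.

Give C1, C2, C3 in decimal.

C1: E(K, 156) = 158; 247 ⊕ 158 = 105.
C2: E(K, 105) = 107; 160 ⊕ 107 = 203.
C3: E(K, 203) = 205; 95 ⊕ 205 = 146.

C1 = 105, C2 = 203, C3 = 146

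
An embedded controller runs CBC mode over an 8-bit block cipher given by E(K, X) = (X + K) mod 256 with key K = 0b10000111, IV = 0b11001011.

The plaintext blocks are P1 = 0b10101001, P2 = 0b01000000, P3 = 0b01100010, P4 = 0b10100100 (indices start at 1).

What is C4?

CBC encryption: C_i = E(K, P_i ⊕ C_{i−1}), with C_{0} = IV.
C1: P1 ⊕ 0b11001011 = 0b01100010; E(K, 0b01100010) = 0b11101001.
C2: P2 ⊕ 0b11101001 = 0b10101001; E(K, 0b10101001) = 0b00110000.
C3: P3 ⊕ 0b00110000 = 0b01010010; E(K, 0b01010010) = 0b11011001.
C4: P4 ⊕ 0b11011001 = 0b01111101; E(K, 0b01111101) = 0b00000100.

C4 = 0b00000100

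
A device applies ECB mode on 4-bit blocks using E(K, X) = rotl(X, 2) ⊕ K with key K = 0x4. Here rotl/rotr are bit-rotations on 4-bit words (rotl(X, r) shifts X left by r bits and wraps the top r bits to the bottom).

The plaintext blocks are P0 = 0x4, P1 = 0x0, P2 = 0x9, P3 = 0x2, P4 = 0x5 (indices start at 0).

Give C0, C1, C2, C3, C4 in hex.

C0 = 0x5, C1 = 0x4, C2 = 0x2, C3 = 0xC, C4 = 0x1

ECB encryption: C_i = E(K, P_i).
C0: E(K, 0x4) = 0x5.
C1: E(K, 0x0) = 0x4.
C2: E(K, 0x9) = 0x2.
C3: E(K, 0x2) = 0xC.
C4: E(K, 0x5) = 0x1.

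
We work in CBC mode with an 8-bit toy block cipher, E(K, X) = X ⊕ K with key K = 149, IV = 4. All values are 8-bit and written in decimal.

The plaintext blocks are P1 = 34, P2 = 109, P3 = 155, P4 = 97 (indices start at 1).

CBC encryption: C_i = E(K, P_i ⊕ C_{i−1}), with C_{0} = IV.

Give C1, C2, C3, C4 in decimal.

C1 = 179, C2 = 75, C3 = 69, C4 = 177

C1: P1 ⊕ 4 = 38; E(K, 38) = 179.
C2: P2 ⊕ 179 = 222; E(K, 222) = 75.
C3: P3 ⊕ 75 = 208; E(K, 208) = 69.
C4: P4 ⊕ 69 = 36; E(K, 36) = 177.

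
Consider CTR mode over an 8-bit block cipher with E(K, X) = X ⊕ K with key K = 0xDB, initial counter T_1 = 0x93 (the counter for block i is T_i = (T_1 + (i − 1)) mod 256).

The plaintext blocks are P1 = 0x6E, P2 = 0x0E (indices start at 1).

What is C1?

C1 = 0x26

CTR encryption: S_i = E(K, T_i) where T_i is the counter for block i; C_i = P_i ⊕ S_i.
C1: T = 0x93, S = E(K, T) = 0x48; 0x6E ⊕ 0x48 = 0x26.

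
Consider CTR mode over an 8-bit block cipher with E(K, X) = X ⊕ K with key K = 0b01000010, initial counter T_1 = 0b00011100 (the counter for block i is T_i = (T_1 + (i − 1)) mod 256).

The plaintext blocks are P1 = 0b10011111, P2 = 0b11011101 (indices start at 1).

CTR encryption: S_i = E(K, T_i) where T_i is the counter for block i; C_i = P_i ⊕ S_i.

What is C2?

C2 = 0b10000010

C1: T = 0b00011100, S = E(K, T) = 0b01011110; 0b10011111 ⊕ 0b01011110 = 0b11000001.
C2: T = 0b00011101, S = E(K, T) = 0b01011111; 0b11011101 ⊕ 0b01011111 = 0b10000010.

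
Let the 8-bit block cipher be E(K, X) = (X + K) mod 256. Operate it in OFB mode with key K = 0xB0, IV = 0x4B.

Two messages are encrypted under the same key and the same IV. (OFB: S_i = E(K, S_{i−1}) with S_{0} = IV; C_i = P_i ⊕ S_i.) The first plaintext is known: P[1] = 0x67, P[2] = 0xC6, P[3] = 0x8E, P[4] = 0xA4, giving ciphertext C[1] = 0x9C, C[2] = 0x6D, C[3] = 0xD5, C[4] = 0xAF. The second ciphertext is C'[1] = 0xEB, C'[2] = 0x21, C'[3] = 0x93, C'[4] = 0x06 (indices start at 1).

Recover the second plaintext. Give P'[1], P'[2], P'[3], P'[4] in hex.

P'[1] = 0x10, P'[2] = 0x8A, P'[3] = 0xC8, P'[4] = 0x0D

In OFB with a reused IV, both messages share the same keystream S_i, so C_i ⊕ C'_i = P_i ⊕ P'_i and thus P'_i = P_i ⊕ C_i ⊕ C'_i.
P'[1]: 0x67 ⊕ 0x9C ⊕ 0xEB = 0x10.
P'[2]: 0xC6 ⊕ 0x6D ⊕ 0x21 = 0x8A.
P'[3]: 0x8E ⊕ 0xD5 ⊕ 0x93 = 0xC8.
P'[4]: 0xA4 ⊕ 0xAF ⊕ 0x06 = 0x0D.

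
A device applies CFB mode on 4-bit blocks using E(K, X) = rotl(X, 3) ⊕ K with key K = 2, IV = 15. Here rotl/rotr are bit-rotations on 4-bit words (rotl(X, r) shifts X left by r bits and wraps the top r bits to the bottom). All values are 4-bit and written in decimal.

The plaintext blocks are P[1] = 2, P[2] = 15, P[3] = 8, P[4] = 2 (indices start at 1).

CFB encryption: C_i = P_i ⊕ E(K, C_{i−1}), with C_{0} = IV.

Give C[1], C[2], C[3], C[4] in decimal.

C[1]: E(K, 15) = 13; 2 ⊕ 13 = 15.
C[2]: E(K, 15) = 13; 15 ⊕ 13 = 2.
C[3]: E(K, 2) = 3; 8 ⊕ 3 = 11.
C[4]: E(K, 11) = 15; 2 ⊕ 15 = 13.

C[1] = 15, C[2] = 2, C[3] = 11, C[4] = 13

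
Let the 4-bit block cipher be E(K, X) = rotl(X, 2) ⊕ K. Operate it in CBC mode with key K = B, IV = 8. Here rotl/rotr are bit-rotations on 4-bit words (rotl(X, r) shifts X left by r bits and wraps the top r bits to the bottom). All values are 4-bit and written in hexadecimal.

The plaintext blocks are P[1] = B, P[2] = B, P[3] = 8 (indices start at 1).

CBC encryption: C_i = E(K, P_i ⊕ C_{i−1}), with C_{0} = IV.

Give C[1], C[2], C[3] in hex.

C[1] = 7, C[2] = 8, C[3] = B

C[1]: P[1] ⊕ 8 = 3; E(K, 3) = 7.
C[2]: P[2] ⊕ 7 = C; E(K, C) = 8.
C[3]: P[3] ⊕ 8 = 0; E(K, 0) = B.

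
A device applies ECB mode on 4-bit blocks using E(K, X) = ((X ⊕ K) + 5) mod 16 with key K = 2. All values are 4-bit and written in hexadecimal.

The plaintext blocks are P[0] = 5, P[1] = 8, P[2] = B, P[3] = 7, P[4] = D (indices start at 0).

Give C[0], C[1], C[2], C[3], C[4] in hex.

C[0] = C, C[1] = F, C[2] = E, C[3] = A, C[4] = 4

ECB encryption: C_i = E(K, P_i).
C[0]: E(K, 5) = C.
C[1]: E(K, 8) = F.
C[2]: E(K, B) = E.
C[3]: E(K, 7) = A.
C[4]: E(K, D) = 4.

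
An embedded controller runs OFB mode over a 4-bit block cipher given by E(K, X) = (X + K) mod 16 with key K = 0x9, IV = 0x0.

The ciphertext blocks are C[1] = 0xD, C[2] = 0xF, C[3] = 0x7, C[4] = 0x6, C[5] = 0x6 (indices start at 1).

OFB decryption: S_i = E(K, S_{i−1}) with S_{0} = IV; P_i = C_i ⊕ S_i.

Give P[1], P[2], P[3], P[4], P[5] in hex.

P[1] = 0x4, P[2] = 0xD, P[3] = 0xC, P[4] = 0x2, P[5] = 0xB

P[1]: S = E(K, 0x0) = 0x9; 0xD ⊕ 0x9 = 0x4.
P[2]: S = E(K, 0x9) = 0x2; 0xF ⊕ 0x2 = 0xD.
P[3]: S = E(K, 0x2) = 0xB; 0x7 ⊕ 0xB = 0xC.
P[4]: S = E(K, 0xB) = 0x4; 0x6 ⊕ 0x4 = 0x2.
P[5]: S = E(K, 0x4) = 0xD; 0x6 ⊕ 0xD = 0xB.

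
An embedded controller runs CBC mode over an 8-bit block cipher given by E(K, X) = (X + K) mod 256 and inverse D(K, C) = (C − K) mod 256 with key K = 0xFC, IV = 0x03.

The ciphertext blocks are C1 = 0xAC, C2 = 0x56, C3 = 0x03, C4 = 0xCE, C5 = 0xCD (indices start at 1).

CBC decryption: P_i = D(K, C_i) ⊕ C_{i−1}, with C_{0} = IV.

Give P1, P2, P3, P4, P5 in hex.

P1 = 0xB3, P2 = 0xF6, P3 = 0x51, P4 = 0xD1, P5 = 0x1F

P1: D(K, 0xAC) = 0xB0; 0xB0 ⊕ 0x03 = 0xB3.
P2: D(K, 0x56) = 0x5A; 0x5A ⊕ 0xAC = 0xF6.
P3: D(K, 0x03) = 0x07; 0x07 ⊕ 0x56 = 0x51.
P4: D(K, 0xCE) = 0xD2; 0xD2 ⊕ 0x03 = 0xD1.
P5: D(K, 0xCD) = 0xD1; 0xD1 ⊕ 0xCE = 0x1F.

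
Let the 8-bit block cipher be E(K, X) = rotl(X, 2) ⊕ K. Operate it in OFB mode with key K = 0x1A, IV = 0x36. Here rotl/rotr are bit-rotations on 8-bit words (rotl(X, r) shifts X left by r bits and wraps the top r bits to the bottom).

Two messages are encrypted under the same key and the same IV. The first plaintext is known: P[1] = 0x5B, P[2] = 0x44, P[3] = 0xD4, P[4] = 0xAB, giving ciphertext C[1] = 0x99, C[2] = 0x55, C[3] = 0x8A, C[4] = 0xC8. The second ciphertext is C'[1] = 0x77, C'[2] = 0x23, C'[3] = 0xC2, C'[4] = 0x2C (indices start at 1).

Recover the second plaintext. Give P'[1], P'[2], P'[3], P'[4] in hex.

In OFB with a reused IV, both messages share the same keystream S_i, so C_i ⊕ C'_i = P_i ⊕ P'_i and thus P'_i = P_i ⊕ C_i ⊕ C'_i.
P'[1]: 0x5B ⊕ 0x99 ⊕ 0x77 = 0xB5.
P'[2]: 0x44 ⊕ 0x55 ⊕ 0x23 = 0x32.
P'[3]: 0xD4 ⊕ 0x8A ⊕ 0xC2 = 0x9C.
P'[4]: 0xAB ⊕ 0xC8 ⊕ 0x2C = 0x4F.

P'[1] = 0xB5, P'[2] = 0x32, P'[3] = 0x9C, P'[4] = 0x4F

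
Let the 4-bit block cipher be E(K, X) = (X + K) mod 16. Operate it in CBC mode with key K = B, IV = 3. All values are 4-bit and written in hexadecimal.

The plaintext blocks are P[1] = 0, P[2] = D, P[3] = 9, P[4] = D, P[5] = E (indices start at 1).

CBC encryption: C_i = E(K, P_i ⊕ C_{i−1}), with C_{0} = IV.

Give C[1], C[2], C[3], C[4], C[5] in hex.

C[1]: P[1] ⊕ 3 = 3; E(K, 3) = E.
C[2]: P[2] ⊕ E = 3; E(K, 3) = E.
C[3]: P[3] ⊕ E = 7; E(K, 7) = 2.
C[4]: P[4] ⊕ 2 = F; E(K, F) = A.
C[5]: P[5] ⊕ A = 4; E(K, 4) = F.

C[1] = E, C[2] = E, C[3] = 2, C[4] = A, C[5] = F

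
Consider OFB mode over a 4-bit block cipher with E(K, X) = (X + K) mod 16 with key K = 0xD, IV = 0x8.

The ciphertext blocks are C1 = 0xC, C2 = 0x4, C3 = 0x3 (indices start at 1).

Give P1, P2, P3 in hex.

P1 = 0x9, P2 = 0x6, P3 = 0xC

OFB decryption: S_i = E(K, S_{i−1}) with S_{0} = IV; P_i = C_i ⊕ S_i.
P1: S = E(K, 0x8) = 0x5; 0xC ⊕ 0x5 = 0x9.
P2: S = E(K, 0x5) = 0x2; 0x4 ⊕ 0x2 = 0x6.
P3: S = E(K, 0x2) = 0xF; 0x3 ⊕ 0xF = 0xC.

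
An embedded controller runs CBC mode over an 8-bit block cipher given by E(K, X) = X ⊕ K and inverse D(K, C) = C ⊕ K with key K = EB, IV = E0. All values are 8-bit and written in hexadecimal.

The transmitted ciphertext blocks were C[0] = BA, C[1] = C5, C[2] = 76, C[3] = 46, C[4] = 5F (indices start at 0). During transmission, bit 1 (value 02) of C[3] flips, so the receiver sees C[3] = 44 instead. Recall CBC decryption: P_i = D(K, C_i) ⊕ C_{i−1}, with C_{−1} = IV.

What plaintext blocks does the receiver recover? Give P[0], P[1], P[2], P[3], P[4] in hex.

Only C[3] changed, to 44. In CBC, a change in C_i garbles P_i and flips the same bit in P_{i+1}. Decrypting the received ciphertext:
P[0]: D(K, BA) = 51; 51 ⊕ E0 = B1.
P[1]: D(K, C5) = 2E; 2E ⊕ BA = 94.
P[2]: D(K, 76) = 9D; 9D ⊕ C5 = 58.
P[3]: D(K, 44) = AF; AF ⊕ 76 = D9.
P[4]: D(K, 5F) = B4; B4 ⊕ 44 = F0.
Blocks that differ from the original plaintext: P[3], P[4].

P[0] = B1, P[1] = 94, P[2] = 58, P[3] = D9, P[4] = F0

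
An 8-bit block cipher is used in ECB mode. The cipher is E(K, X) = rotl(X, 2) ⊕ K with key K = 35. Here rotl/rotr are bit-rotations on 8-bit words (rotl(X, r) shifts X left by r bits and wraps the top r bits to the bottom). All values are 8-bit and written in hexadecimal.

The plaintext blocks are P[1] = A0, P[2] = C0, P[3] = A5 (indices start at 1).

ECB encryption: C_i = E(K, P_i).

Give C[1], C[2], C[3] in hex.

C[1] = B7, C[2] = 36, C[3] = A3

C[1]: E(K, A0) = B7.
C[2]: E(K, C0) = 36.
C[3]: E(K, A5) = A3.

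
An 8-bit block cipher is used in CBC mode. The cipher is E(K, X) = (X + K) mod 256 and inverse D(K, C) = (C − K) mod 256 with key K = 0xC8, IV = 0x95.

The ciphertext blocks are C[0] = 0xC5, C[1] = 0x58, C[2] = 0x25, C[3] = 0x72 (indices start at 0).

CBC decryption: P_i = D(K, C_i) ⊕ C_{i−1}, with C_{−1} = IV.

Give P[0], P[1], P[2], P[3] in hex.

P[0]: D(K, 0xC5) = 0xFD; 0xFD ⊕ 0x95 = 0x68.
P[1]: D(K, 0x58) = 0x90; 0x90 ⊕ 0xC5 = 0x55.
P[2]: D(K, 0x25) = 0x5D; 0x5D ⊕ 0x58 = 0x05.
P[3]: D(K, 0x72) = 0xAA; 0xAA ⊕ 0x25 = 0x8F.

P[0] = 0x68, P[1] = 0x55, P[2] = 0x05, P[3] = 0x8F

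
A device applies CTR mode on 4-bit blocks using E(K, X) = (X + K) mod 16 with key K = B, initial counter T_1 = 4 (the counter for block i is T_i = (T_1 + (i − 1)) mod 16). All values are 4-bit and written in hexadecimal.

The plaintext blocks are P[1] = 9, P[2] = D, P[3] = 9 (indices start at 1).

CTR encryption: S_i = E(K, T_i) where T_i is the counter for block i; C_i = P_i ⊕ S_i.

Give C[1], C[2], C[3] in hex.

C[1] = 6, C[2] = D, C[3] = 8

C[1]: T = 4, S = E(K, T) = F; 9 ⊕ F = 6.
C[2]: T = 5, S = E(K, T) = 0; D ⊕ 0 = D.
C[3]: T = 6, S = E(K, T) = 1; 9 ⊕ 1 = 8.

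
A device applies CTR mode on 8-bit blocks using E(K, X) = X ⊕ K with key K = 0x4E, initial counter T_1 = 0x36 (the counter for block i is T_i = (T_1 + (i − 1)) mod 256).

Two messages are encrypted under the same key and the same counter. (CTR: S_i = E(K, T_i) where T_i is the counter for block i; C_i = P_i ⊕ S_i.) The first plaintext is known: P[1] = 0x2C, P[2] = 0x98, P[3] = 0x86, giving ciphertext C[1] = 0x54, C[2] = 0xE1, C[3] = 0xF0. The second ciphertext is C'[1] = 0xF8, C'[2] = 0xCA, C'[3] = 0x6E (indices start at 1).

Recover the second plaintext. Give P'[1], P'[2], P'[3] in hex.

P'[1] = 0x80, P'[2] = 0xB3, P'[3] = 0x18

In CTR with a reused counter, both messages share the same keystream S_i, so C_i ⊕ C'_i = P_i ⊕ P'_i and thus P'_i = P_i ⊕ C_i ⊕ C'_i.
P'[1]: 0x2C ⊕ 0x54 ⊕ 0xF8 = 0x80.
P'[2]: 0x98 ⊕ 0xE1 ⊕ 0xCA = 0xB3.
P'[3]: 0x86 ⊕ 0xF0 ⊕ 0x6E = 0x18.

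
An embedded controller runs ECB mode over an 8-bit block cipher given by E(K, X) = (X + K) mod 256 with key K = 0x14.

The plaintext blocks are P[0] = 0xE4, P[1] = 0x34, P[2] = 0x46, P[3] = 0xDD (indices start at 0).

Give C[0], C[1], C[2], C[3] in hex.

ECB encryption: C_i = E(K, P_i).
C[0]: E(K, 0xE4) = 0xF8.
C[1]: E(K, 0x34) = 0x48.
C[2]: E(K, 0x46) = 0x5A.
C[3]: E(K, 0xDD) = 0xF1.

C[0] = 0xF8, C[1] = 0x48, C[2] = 0x5A, C[3] = 0xF1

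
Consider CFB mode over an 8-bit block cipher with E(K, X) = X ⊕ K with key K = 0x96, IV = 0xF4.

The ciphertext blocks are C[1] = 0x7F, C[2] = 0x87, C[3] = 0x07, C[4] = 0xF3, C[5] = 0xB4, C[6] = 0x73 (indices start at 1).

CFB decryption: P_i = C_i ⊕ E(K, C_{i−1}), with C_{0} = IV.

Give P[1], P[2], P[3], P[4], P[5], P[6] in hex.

P[1]: E(K, 0xF4) = 0x62; 0x7F ⊕ 0x62 = 0x1D.
P[2]: E(K, 0x7F) = 0xE9; 0x87 ⊕ 0xE9 = 0x6E.
P[3]: E(K, 0x87) = 0x11; 0x07 ⊕ 0x11 = 0x16.
P[4]: E(K, 0x07) = 0x91; 0xF3 ⊕ 0x91 = 0x62.
P[5]: E(K, 0xF3) = 0x65; 0xB4 ⊕ 0x65 = 0xD1.
P[6]: E(K, 0xB4) = 0x22; 0x73 ⊕ 0x22 = 0x51.

P[1] = 0x1D, P[2] = 0x6E, P[3] = 0x16, P[4] = 0x62, P[5] = 0xD1, P[6] = 0x51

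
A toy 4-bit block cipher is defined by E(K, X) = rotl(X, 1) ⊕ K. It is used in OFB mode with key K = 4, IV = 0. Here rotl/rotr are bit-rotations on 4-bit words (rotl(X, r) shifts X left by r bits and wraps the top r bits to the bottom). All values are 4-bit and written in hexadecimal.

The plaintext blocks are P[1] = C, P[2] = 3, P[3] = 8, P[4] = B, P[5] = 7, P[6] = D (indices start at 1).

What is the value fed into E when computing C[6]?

OFB encryption: S_i = E(K, S_{i−1}) with S_{0} = IV; C_i = P_i ⊕ S_i.
C[1]: S = E(K, 0) = 4; C ⊕ 4 = 8.
C[2]: S = E(K, 4) = C; 3 ⊕ C = F.
C[3]: S = E(K, C) = D; 8 ⊕ D = 5.
C[4]: S = E(K, D) = F; B ⊕ F = 4.
C[5]: S = E(K, F) = B; 7 ⊕ B = C.
C[6]: S = E(K, B) = 3; D ⊕ 3 = E.
So the input to E for block [6] is B.

B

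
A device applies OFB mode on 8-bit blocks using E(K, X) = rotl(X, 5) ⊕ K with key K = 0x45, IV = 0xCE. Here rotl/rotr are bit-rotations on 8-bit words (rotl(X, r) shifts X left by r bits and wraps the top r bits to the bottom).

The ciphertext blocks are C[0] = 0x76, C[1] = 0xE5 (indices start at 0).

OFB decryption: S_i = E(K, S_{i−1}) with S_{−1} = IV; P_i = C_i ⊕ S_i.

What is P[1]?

P[1] = 0x33

P[0]: S = E(K, 0xCE) = 0x9C; 0x76 ⊕ 0x9C = 0xEA.
P[1]: S = E(K, 0x9C) = 0xD6; 0xE5 ⊕ 0xD6 = 0x33.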